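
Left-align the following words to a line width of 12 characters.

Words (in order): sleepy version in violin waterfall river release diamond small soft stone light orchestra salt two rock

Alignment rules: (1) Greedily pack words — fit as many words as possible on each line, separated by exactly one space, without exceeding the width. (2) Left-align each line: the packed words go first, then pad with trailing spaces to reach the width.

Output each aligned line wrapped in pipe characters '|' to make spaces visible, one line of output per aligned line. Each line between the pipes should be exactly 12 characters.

Answer: |sleepy      |
|version in  |
|violin      |
|waterfall   |
|river       |
|release     |
|diamond     |
|small soft  |
|stone light |
|orchestra   |
|salt two    |
|rock        |

Derivation:
Line 1: ['sleepy'] (min_width=6, slack=6)
Line 2: ['version', 'in'] (min_width=10, slack=2)
Line 3: ['violin'] (min_width=6, slack=6)
Line 4: ['waterfall'] (min_width=9, slack=3)
Line 5: ['river'] (min_width=5, slack=7)
Line 6: ['release'] (min_width=7, slack=5)
Line 7: ['diamond'] (min_width=7, slack=5)
Line 8: ['small', 'soft'] (min_width=10, slack=2)
Line 9: ['stone', 'light'] (min_width=11, slack=1)
Line 10: ['orchestra'] (min_width=9, slack=3)
Line 11: ['salt', 'two'] (min_width=8, slack=4)
Line 12: ['rock'] (min_width=4, slack=8)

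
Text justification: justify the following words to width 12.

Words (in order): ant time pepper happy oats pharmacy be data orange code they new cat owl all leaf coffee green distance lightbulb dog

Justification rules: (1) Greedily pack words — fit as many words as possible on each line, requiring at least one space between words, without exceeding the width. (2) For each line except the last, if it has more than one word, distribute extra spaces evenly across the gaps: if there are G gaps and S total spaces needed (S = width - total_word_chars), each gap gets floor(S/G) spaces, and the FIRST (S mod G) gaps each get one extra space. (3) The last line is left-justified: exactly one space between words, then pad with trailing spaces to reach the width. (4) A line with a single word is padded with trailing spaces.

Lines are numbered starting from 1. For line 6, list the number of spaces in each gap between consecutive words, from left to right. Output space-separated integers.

Answer: 4

Derivation:
Line 1: ['ant', 'time'] (min_width=8, slack=4)
Line 2: ['pepper', 'happy'] (min_width=12, slack=0)
Line 3: ['oats'] (min_width=4, slack=8)
Line 4: ['pharmacy', 'be'] (min_width=11, slack=1)
Line 5: ['data', 'orange'] (min_width=11, slack=1)
Line 6: ['code', 'they'] (min_width=9, slack=3)
Line 7: ['new', 'cat', 'owl'] (min_width=11, slack=1)
Line 8: ['all', 'leaf'] (min_width=8, slack=4)
Line 9: ['coffee', 'green'] (min_width=12, slack=0)
Line 10: ['distance'] (min_width=8, slack=4)
Line 11: ['lightbulb'] (min_width=9, slack=3)
Line 12: ['dog'] (min_width=3, slack=9)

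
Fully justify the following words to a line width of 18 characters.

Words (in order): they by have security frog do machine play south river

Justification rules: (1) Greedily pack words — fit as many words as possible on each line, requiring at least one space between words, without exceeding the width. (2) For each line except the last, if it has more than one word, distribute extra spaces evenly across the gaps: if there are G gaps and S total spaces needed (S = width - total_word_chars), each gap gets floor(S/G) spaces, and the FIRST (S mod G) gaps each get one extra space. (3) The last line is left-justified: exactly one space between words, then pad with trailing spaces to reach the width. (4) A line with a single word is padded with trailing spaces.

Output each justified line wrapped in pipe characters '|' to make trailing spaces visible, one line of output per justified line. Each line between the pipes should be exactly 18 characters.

Line 1: ['they', 'by', 'have'] (min_width=12, slack=6)
Line 2: ['security', 'frog', 'do'] (min_width=16, slack=2)
Line 3: ['machine', 'play', 'south'] (min_width=18, slack=0)
Line 4: ['river'] (min_width=5, slack=13)

Answer: |they    by    have|
|security  frog  do|
|machine play south|
|river             |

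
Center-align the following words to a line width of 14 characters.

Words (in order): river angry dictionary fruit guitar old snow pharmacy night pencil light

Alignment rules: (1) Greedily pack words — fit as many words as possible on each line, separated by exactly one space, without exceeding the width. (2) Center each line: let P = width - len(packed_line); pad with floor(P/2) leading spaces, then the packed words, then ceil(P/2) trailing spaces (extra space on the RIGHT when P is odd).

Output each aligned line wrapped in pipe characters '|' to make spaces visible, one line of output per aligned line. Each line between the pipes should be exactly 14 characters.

Answer: | river angry  |
|  dictionary  |
| fruit guitar |
|   old snow   |
|pharmacy night|
| pencil light |

Derivation:
Line 1: ['river', 'angry'] (min_width=11, slack=3)
Line 2: ['dictionary'] (min_width=10, slack=4)
Line 3: ['fruit', 'guitar'] (min_width=12, slack=2)
Line 4: ['old', 'snow'] (min_width=8, slack=6)
Line 5: ['pharmacy', 'night'] (min_width=14, slack=0)
Line 6: ['pencil', 'light'] (min_width=12, slack=2)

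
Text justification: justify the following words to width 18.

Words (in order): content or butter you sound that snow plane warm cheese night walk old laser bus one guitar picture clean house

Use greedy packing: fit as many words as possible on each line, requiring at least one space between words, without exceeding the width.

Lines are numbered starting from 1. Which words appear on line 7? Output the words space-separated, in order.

Line 1: ['content', 'or', 'butter'] (min_width=17, slack=1)
Line 2: ['you', 'sound', 'that'] (min_width=14, slack=4)
Line 3: ['snow', 'plane', 'warm'] (min_width=15, slack=3)
Line 4: ['cheese', 'night', 'walk'] (min_width=17, slack=1)
Line 5: ['old', 'laser', 'bus', 'one'] (min_width=17, slack=1)
Line 6: ['guitar', 'picture'] (min_width=14, slack=4)
Line 7: ['clean', 'house'] (min_width=11, slack=7)

Answer: clean house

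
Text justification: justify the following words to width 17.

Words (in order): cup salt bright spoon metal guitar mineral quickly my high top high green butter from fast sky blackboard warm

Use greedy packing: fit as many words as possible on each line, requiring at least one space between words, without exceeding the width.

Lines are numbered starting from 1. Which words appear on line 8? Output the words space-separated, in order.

Line 1: ['cup', 'salt', 'bright'] (min_width=15, slack=2)
Line 2: ['spoon', 'metal'] (min_width=11, slack=6)
Line 3: ['guitar', 'mineral'] (min_width=14, slack=3)
Line 4: ['quickly', 'my', 'high'] (min_width=15, slack=2)
Line 5: ['top', 'high', 'green'] (min_width=14, slack=3)
Line 6: ['butter', 'from', 'fast'] (min_width=16, slack=1)
Line 7: ['sky', 'blackboard'] (min_width=14, slack=3)
Line 8: ['warm'] (min_width=4, slack=13)

Answer: warm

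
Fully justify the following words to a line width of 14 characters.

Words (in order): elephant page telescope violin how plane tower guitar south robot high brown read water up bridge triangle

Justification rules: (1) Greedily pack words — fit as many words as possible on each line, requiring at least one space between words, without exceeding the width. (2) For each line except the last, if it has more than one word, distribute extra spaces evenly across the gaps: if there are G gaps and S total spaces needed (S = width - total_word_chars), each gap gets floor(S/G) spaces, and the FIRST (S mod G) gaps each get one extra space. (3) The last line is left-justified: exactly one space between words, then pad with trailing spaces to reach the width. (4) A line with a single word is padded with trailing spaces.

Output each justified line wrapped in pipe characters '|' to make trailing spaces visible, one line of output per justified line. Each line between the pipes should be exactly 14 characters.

Line 1: ['elephant', 'page'] (min_width=13, slack=1)
Line 2: ['telescope'] (min_width=9, slack=5)
Line 3: ['violin', 'how'] (min_width=10, slack=4)
Line 4: ['plane', 'tower'] (min_width=11, slack=3)
Line 5: ['guitar', 'south'] (min_width=12, slack=2)
Line 6: ['robot', 'high'] (min_width=10, slack=4)
Line 7: ['brown', 'read'] (min_width=10, slack=4)
Line 8: ['water', 'up'] (min_width=8, slack=6)
Line 9: ['bridge'] (min_width=6, slack=8)
Line 10: ['triangle'] (min_width=8, slack=6)

Answer: |elephant  page|
|telescope     |
|violin     how|
|plane    tower|
|guitar   south|
|robot     high|
|brown     read|
|water       up|
|bridge        |
|triangle      |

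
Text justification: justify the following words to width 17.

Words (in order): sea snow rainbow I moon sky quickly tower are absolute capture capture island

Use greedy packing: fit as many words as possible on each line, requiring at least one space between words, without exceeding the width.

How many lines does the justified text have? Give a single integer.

Answer: 5

Derivation:
Line 1: ['sea', 'snow', 'rainbow'] (min_width=16, slack=1)
Line 2: ['I', 'moon', 'sky'] (min_width=10, slack=7)
Line 3: ['quickly', 'tower', 'are'] (min_width=17, slack=0)
Line 4: ['absolute', 'capture'] (min_width=16, slack=1)
Line 5: ['capture', 'island'] (min_width=14, slack=3)
Total lines: 5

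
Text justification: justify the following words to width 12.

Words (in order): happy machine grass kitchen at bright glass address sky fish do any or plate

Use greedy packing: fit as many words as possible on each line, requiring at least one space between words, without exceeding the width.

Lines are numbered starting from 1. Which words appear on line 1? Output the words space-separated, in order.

Answer: happy

Derivation:
Line 1: ['happy'] (min_width=5, slack=7)
Line 2: ['machine'] (min_width=7, slack=5)
Line 3: ['grass'] (min_width=5, slack=7)
Line 4: ['kitchen', 'at'] (min_width=10, slack=2)
Line 5: ['bright', 'glass'] (min_width=12, slack=0)
Line 6: ['address', 'sky'] (min_width=11, slack=1)
Line 7: ['fish', 'do', 'any'] (min_width=11, slack=1)
Line 8: ['or', 'plate'] (min_width=8, slack=4)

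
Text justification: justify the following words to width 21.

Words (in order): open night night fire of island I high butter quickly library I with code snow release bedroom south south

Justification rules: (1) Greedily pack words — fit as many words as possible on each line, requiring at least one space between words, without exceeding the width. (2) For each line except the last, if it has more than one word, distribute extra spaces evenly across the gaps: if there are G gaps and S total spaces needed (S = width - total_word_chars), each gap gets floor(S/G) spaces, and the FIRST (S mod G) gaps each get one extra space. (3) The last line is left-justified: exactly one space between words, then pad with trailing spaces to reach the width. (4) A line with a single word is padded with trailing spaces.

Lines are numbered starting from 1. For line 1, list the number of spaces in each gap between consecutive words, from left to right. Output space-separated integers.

Line 1: ['open', 'night', 'night', 'fire'] (min_width=21, slack=0)
Line 2: ['of', 'island', 'I', 'high'] (min_width=16, slack=5)
Line 3: ['butter', 'quickly'] (min_width=14, slack=7)
Line 4: ['library', 'I', 'with', 'code'] (min_width=19, slack=2)
Line 5: ['snow', 'release', 'bedroom'] (min_width=20, slack=1)
Line 6: ['south', 'south'] (min_width=11, slack=10)

Answer: 1 1 1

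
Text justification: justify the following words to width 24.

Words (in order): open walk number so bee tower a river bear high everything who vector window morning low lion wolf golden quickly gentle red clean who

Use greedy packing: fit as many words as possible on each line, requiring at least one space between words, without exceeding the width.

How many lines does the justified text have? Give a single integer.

Line 1: ['open', 'walk', 'number', 'so', 'bee'] (min_width=23, slack=1)
Line 2: ['tower', 'a', 'river', 'bear', 'high'] (min_width=23, slack=1)
Line 3: ['everything', 'who', 'vector'] (min_width=21, slack=3)
Line 4: ['window', 'morning', 'low', 'lion'] (min_width=23, slack=1)
Line 5: ['wolf', 'golden', 'quickly'] (min_width=19, slack=5)
Line 6: ['gentle', 'red', 'clean', 'who'] (min_width=20, slack=4)
Total lines: 6

Answer: 6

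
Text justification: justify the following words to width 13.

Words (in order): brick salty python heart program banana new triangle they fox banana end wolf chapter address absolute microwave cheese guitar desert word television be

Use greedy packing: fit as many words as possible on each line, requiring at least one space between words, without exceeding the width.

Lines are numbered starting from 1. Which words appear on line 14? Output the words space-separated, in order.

Answer: television be

Derivation:
Line 1: ['brick', 'salty'] (min_width=11, slack=2)
Line 2: ['python', 'heart'] (min_width=12, slack=1)
Line 3: ['program'] (min_width=7, slack=6)
Line 4: ['banana', 'new'] (min_width=10, slack=3)
Line 5: ['triangle', 'they'] (min_width=13, slack=0)
Line 6: ['fox', 'banana'] (min_width=10, slack=3)
Line 7: ['end', 'wolf'] (min_width=8, slack=5)
Line 8: ['chapter'] (min_width=7, slack=6)
Line 9: ['address'] (min_width=7, slack=6)
Line 10: ['absolute'] (min_width=8, slack=5)
Line 11: ['microwave'] (min_width=9, slack=4)
Line 12: ['cheese', 'guitar'] (min_width=13, slack=0)
Line 13: ['desert', 'word'] (min_width=11, slack=2)
Line 14: ['television', 'be'] (min_width=13, slack=0)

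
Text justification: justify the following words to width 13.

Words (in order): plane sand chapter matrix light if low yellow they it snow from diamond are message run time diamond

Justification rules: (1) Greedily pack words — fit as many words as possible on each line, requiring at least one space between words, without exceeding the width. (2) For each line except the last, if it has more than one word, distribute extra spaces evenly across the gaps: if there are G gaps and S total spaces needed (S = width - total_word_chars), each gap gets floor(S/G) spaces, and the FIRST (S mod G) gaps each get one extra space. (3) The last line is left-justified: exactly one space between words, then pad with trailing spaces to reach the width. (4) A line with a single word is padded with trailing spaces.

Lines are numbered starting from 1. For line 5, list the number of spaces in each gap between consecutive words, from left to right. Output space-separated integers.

Answer: 2 1

Derivation:
Line 1: ['plane', 'sand'] (min_width=10, slack=3)
Line 2: ['chapter'] (min_width=7, slack=6)
Line 3: ['matrix', 'light'] (min_width=12, slack=1)
Line 4: ['if', 'low', 'yellow'] (min_width=13, slack=0)
Line 5: ['they', 'it', 'snow'] (min_width=12, slack=1)
Line 6: ['from', 'diamond'] (min_width=12, slack=1)
Line 7: ['are', 'message'] (min_width=11, slack=2)
Line 8: ['run', 'time'] (min_width=8, slack=5)
Line 9: ['diamond'] (min_width=7, slack=6)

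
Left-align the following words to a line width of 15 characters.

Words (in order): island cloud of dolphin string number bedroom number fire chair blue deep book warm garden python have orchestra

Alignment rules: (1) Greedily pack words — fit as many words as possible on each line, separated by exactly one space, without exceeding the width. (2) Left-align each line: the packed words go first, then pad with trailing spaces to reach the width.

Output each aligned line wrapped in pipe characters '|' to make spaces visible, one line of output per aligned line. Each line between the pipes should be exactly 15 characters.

Answer: |island cloud of|
|dolphin string |
|number bedroom |
|number fire    |
|chair blue deep|
|book warm      |
|garden python  |
|have orchestra |

Derivation:
Line 1: ['island', 'cloud', 'of'] (min_width=15, slack=0)
Line 2: ['dolphin', 'string'] (min_width=14, slack=1)
Line 3: ['number', 'bedroom'] (min_width=14, slack=1)
Line 4: ['number', 'fire'] (min_width=11, slack=4)
Line 5: ['chair', 'blue', 'deep'] (min_width=15, slack=0)
Line 6: ['book', 'warm'] (min_width=9, slack=6)
Line 7: ['garden', 'python'] (min_width=13, slack=2)
Line 8: ['have', 'orchestra'] (min_width=14, slack=1)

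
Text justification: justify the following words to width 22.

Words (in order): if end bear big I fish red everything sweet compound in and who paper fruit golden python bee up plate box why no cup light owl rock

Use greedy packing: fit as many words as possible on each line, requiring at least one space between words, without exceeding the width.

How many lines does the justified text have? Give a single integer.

Answer: 7

Derivation:
Line 1: ['if', 'end', 'bear', 'big', 'I', 'fish'] (min_width=22, slack=0)
Line 2: ['red', 'everything', 'sweet'] (min_width=20, slack=2)
Line 3: ['compound', 'in', 'and', 'who'] (min_width=19, slack=3)
Line 4: ['paper', 'fruit', 'golden'] (min_width=18, slack=4)
Line 5: ['python', 'bee', 'up', 'plate'] (min_width=19, slack=3)
Line 6: ['box', 'why', 'no', 'cup', 'light'] (min_width=20, slack=2)
Line 7: ['owl', 'rock'] (min_width=8, slack=14)
Total lines: 7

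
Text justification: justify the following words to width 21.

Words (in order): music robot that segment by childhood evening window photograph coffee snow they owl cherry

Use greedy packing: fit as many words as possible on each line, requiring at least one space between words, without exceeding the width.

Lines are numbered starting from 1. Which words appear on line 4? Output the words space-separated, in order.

Answer: photograph coffee

Derivation:
Line 1: ['music', 'robot', 'that'] (min_width=16, slack=5)
Line 2: ['segment', 'by', 'childhood'] (min_width=20, slack=1)
Line 3: ['evening', 'window'] (min_width=14, slack=7)
Line 4: ['photograph', 'coffee'] (min_width=17, slack=4)
Line 5: ['snow', 'they', 'owl', 'cherry'] (min_width=20, slack=1)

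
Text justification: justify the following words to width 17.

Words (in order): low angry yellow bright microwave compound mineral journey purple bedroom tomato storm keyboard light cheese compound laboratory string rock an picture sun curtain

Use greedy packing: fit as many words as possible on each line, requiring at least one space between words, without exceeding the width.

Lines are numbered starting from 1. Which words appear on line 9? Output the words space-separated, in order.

Answer: laboratory string

Derivation:
Line 1: ['low', 'angry', 'yellow'] (min_width=16, slack=1)
Line 2: ['bright', 'microwave'] (min_width=16, slack=1)
Line 3: ['compound', 'mineral'] (min_width=16, slack=1)
Line 4: ['journey', 'purple'] (min_width=14, slack=3)
Line 5: ['bedroom', 'tomato'] (min_width=14, slack=3)
Line 6: ['storm', 'keyboard'] (min_width=14, slack=3)
Line 7: ['light', 'cheese'] (min_width=12, slack=5)
Line 8: ['compound'] (min_width=8, slack=9)
Line 9: ['laboratory', 'string'] (min_width=17, slack=0)
Line 10: ['rock', 'an', 'picture'] (min_width=15, slack=2)
Line 11: ['sun', 'curtain'] (min_width=11, slack=6)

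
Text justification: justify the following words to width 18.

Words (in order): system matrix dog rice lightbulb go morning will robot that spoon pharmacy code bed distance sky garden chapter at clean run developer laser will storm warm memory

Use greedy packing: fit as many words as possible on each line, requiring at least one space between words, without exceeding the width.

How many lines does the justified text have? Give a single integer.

Answer: 11

Derivation:
Line 1: ['system', 'matrix', 'dog'] (min_width=17, slack=1)
Line 2: ['rice', 'lightbulb', 'go'] (min_width=17, slack=1)
Line 3: ['morning', 'will', 'robot'] (min_width=18, slack=0)
Line 4: ['that', 'spoon'] (min_width=10, slack=8)
Line 5: ['pharmacy', 'code', 'bed'] (min_width=17, slack=1)
Line 6: ['distance', 'sky'] (min_width=12, slack=6)
Line 7: ['garden', 'chapter', 'at'] (min_width=17, slack=1)
Line 8: ['clean', 'run'] (min_width=9, slack=9)
Line 9: ['developer', 'laser'] (min_width=15, slack=3)
Line 10: ['will', 'storm', 'warm'] (min_width=15, slack=3)
Line 11: ['memory'] (min_width=6, slack=12)
Total lines: 11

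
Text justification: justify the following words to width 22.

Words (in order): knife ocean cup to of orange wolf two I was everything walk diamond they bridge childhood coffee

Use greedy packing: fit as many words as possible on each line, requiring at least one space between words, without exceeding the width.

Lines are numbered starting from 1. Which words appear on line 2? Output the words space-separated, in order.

Line 1: ['knife', 'ocean', 'cup', 'to', 'of'] (min_width=21, slack=1)
Line 2: ['orange', 'wolf', 'two', 'I', 'was'] (min_width=21, slack=1)
Line 3: ['everything', 'walk'] (min_width=15, slack=7)
Line 4: ['diamond', 'they', 'bridge'] (min_width=19, slack=3)
Line 5: ['childhood', 'coffee'] (min_width=16, slack=6)

Answer: orange wolf two I was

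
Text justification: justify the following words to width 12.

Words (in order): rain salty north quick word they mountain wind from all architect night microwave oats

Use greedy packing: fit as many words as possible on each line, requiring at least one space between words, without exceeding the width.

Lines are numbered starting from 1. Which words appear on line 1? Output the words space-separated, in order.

Answer: rain salty

Derivation:
Line 1: ['rain', 'salty'] (min_width=10, slack=2)
Line 2: ['north', 'quick'] (min_width=11, slack=1)
Line 3: ['word', 'they'] (min_width=9, slack=3)
Line 4: ['mountain'] (min_width=8, slack=4)
Line 5: ['wind', 'from'] (min_width=9, slack=3)
Line 6: ['all'] (min_width=3, slack=9)
Line 7: ['architect'] (min_width=9, slack=3)
Line 8: ['night'] (min_width=5, slack=7)
Line 9: ['microwave'] (min_width=9, slack=3)
Line 10: ['oats'] (min_width=4, slack=8)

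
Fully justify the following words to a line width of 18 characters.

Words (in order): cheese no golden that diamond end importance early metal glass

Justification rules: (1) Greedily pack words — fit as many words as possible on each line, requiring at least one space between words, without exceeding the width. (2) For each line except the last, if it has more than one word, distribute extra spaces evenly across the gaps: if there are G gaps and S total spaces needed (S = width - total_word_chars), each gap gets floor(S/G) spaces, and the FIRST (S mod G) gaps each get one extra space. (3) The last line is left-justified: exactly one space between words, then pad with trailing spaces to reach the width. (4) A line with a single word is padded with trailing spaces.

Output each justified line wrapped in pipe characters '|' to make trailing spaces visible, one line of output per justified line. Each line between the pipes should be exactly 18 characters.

Line 1: ['cheese', 'no', 'golden'] (min_width=16, slack=2)
Line 2: ['that', 'diamond', 'end'] (min_width=16, slack=2)
Line 3: ['importance', 'early'] (min_width=16, slack=2)
Line 4: ['metal', 'glass'] (min_width=11, slack=7)

Answer: |cheese  no  golden|
|that  diamond  end|
|importance   early|
|metal glass       |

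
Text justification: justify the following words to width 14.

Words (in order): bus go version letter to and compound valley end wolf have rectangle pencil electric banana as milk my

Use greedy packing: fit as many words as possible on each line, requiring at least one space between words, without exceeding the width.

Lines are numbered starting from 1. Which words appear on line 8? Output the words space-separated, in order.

Line 1: ['bus', 'go', 'version'] (min_width=14, slack=0)
Line 2: ['letter', 'to', 'and'] (min_width=13, slack=1)
Line 3: ['compound'] (min_width=8, slack=6)
Line 4: ['valley', 'end'] (min_width=10, slack=4)
Line 5: ['wolf', 'have'] (min_width=9, slack=5)
Line 6: ['rectangle'] (min_width=9, slack=5)
Line 7: ['pencil'] (min_width=6, slack=8)
Line 8: ['electric'] (min_width=8, slack=6)
Line 9: ['banana', 'as', 'milk'] (min_width=14, slack=0)
Line 10: ['my'] (min_width=2, slack=12)

Answer: electric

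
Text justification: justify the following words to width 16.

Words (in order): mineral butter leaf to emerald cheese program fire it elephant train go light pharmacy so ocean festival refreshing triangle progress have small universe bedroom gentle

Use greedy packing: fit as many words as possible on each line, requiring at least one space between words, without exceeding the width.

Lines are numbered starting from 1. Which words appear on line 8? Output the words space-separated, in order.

Line 1: ['mineral', 'butter'] (min_width=14, slack=2)
Line 2: ['leaf', 'to', 'emerald'] (min_width=15, slack=1)
Line 3: ['cheese', 'program'] (min_width=14, slack=2)
Line 4: ['fire', 'it', 'elephant'] (min_width=16, slack=0)
Line 5: ['train', 'go', 'light'] (min_width=14, slack=2)
Line 6: ['pharmacy', 'so'] (min_width=11, slack=5)
Line 7: ['ocean', 'festival'] (min_width=14, slack=2)
Line 8: ['refreshing'] (min_width=10, slack=6)
Line 9: ['triangle'] (min_width=8, slack=8)
Line 10: ['progress', 'have'] (min_width=13, slack=3)
Line 11: ['small', 'universe'] (min_width=14, slack=2)
Line 12: ['bedroom', 'gentle'] (min_width=14, slack=2)

Answer: refreshing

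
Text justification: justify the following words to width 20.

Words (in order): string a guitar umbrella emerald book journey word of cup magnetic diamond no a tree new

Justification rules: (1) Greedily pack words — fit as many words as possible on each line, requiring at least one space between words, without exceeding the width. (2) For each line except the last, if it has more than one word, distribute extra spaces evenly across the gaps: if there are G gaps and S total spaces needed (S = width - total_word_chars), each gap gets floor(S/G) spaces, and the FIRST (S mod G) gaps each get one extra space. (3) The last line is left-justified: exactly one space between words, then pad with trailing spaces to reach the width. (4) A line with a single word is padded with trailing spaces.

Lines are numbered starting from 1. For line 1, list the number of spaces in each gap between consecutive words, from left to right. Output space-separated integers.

Line 1: ['string', 'a', 'guitar'] (min_width=15, slack=5)
Line 2: ['umbrella', 'emerald'] (min_width=16, slack=4)
Line 3: ['book', 'journey', 'word', 'of'] (min_width=20, slack=0)
Line 4: ['cup', 'magnetic', 'diamond'] (min_width=20, slack=0)
Line 5: ['no', 'a', 'tree', 'new'] (min_width=13, slack=7)

Answer: 4 3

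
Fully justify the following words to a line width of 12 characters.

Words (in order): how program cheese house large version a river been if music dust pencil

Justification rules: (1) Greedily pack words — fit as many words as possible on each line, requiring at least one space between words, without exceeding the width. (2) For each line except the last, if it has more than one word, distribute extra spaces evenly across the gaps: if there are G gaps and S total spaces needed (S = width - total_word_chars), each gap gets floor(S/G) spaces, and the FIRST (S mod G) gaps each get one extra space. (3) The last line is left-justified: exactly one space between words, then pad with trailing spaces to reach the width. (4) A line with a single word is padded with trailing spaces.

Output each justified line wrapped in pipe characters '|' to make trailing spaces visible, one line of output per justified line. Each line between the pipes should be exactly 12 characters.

Answer: |how  program|
|cheese house|
|large       |
|version    a|
|river   been|
|if     music|
|dust pencil |

Derivation:
Line 1: ['how', 'program'] (min_width=11, slack=1)
Line 2: ['cheese', 'house'] (min_width=12, slack=0)
Line 3: ['large'] (min_width=5, slack=7)
Line 4: ['version', 'a'] (min_width=9, slack=3)
Line 5: ['river', 'been'] (min_width=10, slack=2)
Line 6: ['if', 'music'] (min_width=8, slack=4)
Line 7: ['dust', 'pencil'] (min_width=11, slack=1)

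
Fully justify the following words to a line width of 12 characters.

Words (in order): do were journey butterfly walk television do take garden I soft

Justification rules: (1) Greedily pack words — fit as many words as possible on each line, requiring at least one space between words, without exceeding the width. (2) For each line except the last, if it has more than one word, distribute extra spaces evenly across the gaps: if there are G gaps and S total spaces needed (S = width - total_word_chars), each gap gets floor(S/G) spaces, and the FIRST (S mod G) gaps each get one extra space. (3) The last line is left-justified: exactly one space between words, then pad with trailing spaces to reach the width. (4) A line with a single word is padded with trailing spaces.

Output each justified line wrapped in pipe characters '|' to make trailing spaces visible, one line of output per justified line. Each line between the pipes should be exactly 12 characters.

Line 1: ['do', 'were'] (min_width=7, slack=5)
Line 2: ['journey'] (min_width=7, slack=5)
Line 3: ['butterfly'] (min_width=9, slack=3)
Line 4: ['walk'] (min_width=4, slack=8)
Line 5: ['television'] (min_width=10, slack=2)
Line 6: ['do', 'take'] (min_width=7, slack=5)
Line 7: ['garden', 'I'] (min_width=8, slack=4)
Line 8: ['soft'] (min_width=4, slack=8)

Answer: |do      were|
|journey     |
|butterfly   |
|walk        |
|television  |
|do      take|
|garden     I|
|soft        |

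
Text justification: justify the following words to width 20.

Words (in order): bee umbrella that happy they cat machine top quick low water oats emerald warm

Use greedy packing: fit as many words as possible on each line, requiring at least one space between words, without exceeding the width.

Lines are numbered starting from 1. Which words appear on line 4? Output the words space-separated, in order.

Answer: low water oats

Derivation:
Line 1: ['bee', 'umbrella', 'that'] (min_width=17, slack=3)
Line 2: ['happy', 'they', 'cat'] (min_width=14, slack=6)
Line 3: ['machine', 'top', 'quick'] (min_width=17, slack=3)
Line 4: ['low', 'water', 'oats'] (min_width=14, slack=6)
Line 5: ['emerald', 'warm'] (min_width=12, slack=8)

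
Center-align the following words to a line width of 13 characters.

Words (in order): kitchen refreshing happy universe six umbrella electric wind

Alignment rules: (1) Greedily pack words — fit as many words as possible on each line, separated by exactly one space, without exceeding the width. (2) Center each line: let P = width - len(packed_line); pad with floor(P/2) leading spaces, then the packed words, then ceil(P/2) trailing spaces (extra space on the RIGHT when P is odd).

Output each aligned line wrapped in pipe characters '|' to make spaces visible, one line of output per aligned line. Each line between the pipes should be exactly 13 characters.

Answer: |   kitchen   |
| refreshing  |
|    happy    |
|universe six |
|  umbrella   |
|electric wind|

Derivation:
Line 1: ['kitchen'] (min_width=7, slack=6)
Line 2: ['refreshing'] (min_width=10, slack=3)
Line 3: ['happy'] (min_width=5, slack=8)
Line 4: ['universe', 'six'] (min_width=12, slack=1)
Line 5: ['umbrella'] (min_width=8, slack=5)
Line 6: ['electric', 'wind'] (min_width=13, slack=0)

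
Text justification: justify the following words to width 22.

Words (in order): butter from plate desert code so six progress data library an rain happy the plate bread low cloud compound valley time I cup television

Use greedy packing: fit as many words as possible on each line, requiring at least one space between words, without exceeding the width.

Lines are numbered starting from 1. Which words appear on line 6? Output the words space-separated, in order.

Line 1: ['butter', 'from', 'plate'] (min_width=17, slack=5)
Line 2: ['desert', 'code', 'so', 'six'] (min_width=18, slack=4)
Line 3: ['progress', 'data', 'library'] (min_width=21, slack=1)
Line 4: ['an', 'rain', 'happy', 'the'] (min_width=17, slack=5)
Line 5: ['plate', 'bread', 'low', 'cloud'] (min_width=21, slack=1)
Line 6: ['compound', 'valley', 'time', 'I'] (min_width=22, slack=0)
Line 7: ['cup', 'television'] (min_width=14, slack=8)

Answer: compound valley time I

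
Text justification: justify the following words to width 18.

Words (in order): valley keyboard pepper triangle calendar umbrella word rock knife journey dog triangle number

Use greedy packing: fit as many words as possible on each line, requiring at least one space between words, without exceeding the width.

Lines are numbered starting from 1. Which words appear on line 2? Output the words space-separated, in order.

Line 1: ['valley', 'keyboard'] (min_width=15, slack=3)
Line 2: ['pepper', 'triangle'] (min_width=15, slack=3)
Line 3: ['calendar', 'umbrella'] (min_width=17, slack=1)
Line 4: ['word', 'rock', 'knife'] (min_width=15, slack=3)
Line 5: ['journey', 'dog'] (min_width=11, slack=7)
Line 6: ['triangle', 'number'] (min_width=15, slack=3)

Answer: pepper triangle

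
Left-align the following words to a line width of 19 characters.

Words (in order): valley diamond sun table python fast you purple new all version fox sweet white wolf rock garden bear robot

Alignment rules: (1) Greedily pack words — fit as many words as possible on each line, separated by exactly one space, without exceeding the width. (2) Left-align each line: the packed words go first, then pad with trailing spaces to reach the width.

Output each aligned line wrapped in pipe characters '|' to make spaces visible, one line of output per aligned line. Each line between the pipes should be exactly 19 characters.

Answer: |valley diamond sun |
|table python fast  |
|you purple new all |
|version fox sweet  |
|white wolf rock    |
|garden bear robot  |

Derivation:
Line 1: ['valley', 'diamond', 'sun'] (min_width=18, slack=1)
Line 2: ['table', 'python', 'fast'] (min_width=17, slack=2)
Line 3: ['you', 'purple', 'new', 'all'] (min_width=18, slack=1)
Line 4: ['version', 'fox', 'sweet'] (min_width=17, slack=2)
Line 5: ['white', 'wolf', 'rock'] (min_width=15, slack=4)
Line 6: ['garden', 'bear', 'robot'] (min_width=17, slack=2)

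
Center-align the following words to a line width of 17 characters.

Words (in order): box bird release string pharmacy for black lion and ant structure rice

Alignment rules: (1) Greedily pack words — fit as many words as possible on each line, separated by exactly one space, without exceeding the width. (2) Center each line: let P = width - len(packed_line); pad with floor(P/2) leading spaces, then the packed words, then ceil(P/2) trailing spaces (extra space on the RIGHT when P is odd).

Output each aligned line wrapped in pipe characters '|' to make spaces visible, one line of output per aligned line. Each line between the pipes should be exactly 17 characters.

Answer: |box bird release |
| string pharmacy |
| for black lion  |
|and ant structure|
|      rice       |

Derivation:
Line 1: ['box', 'bird', 'release'] (min_width=16, slack=1)
Line 2: ['string', 'pharmacy'] (min_width=15, slack=2)
Line 3: ['for', 'black', 'lion'] (min_width=14, slack=3)
Line 4: ['and', 'ant', 'structure'] (min_width=17, slack=0)
Line 5: ['rice'] (min_width=4, slack=13)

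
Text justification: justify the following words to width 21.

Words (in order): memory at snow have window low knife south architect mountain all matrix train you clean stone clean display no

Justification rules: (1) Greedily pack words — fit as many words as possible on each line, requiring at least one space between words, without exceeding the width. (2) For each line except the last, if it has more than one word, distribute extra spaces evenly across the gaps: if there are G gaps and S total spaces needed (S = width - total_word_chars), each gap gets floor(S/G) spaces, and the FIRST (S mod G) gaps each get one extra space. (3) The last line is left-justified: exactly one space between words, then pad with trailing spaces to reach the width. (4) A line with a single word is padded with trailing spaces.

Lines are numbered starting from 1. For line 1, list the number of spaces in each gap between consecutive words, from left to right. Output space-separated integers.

Line 1: ['memory', 'at', 'snow', 'have'] (min_width=19, slack=2)
Line 2: ['window', 'low', 'knife'] (min_width=16, slack=5)
Line 3: ['south', 'architect'] (min_width=15, slack=6)
Line 4: ['mountain', 'all', 'matrix'] (min_width=19, slack=2)
Line 5: ['train', 'you', 'clean', 'stone'] (min_width=21, slack=0)
Line 6: ['clean', 'display', 'no'] (min_width=16, slack=5)

Answer: 2 2 1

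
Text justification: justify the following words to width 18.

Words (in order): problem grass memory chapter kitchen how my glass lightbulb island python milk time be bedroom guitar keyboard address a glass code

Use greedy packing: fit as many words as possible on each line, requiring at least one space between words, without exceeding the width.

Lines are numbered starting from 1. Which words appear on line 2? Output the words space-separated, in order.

Answer: memory chapter

Derivation:
Line 1: ['problem', 'grass'] (min_width=13, slack=5)
Line 2: ['memory', 'chapter'] (min_width=14, slack=4)
Line 3: ['kitchen', 'how', 'my'] (min_width=14, slack=4)
Line 4: ['glass', 'lightbulb'] (min_width=15, slack=3)
Line 5: ['island', 'python', 'milk'] (min_width=18, slack=0)
Line 6: ['time', 'be', 'bedroom'] (min_width=15, slack=3)
Line 7: ['guitar', 'keyboard'] (min_width=15, slack=3)
Line 8: ['address', 'a', 'glass'] (min_width=15, slack=3)
Line 9: ['code'] (min_width=4, slack=14)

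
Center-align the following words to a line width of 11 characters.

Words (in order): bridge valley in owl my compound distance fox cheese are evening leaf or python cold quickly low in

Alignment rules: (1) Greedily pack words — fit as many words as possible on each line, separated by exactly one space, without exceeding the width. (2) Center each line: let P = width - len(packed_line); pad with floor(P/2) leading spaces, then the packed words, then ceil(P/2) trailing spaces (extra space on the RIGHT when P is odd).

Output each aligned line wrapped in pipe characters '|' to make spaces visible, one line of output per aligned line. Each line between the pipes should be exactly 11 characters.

Answer: |  bridge   |
| valley in |
|  owl my   |
| compound  |
| distance  |
|fox cheese |
|are evening|
|  leaf or  |
|python cold|
|quickly low|
|    in     |

Derivation:
Line 1: ['bridge'] (min_width=6, slack=5)
Line 2: ['valley', 'in'] (min_width=9, slack=2)
Line 3: ['owl', 'my'] (min_width=6, slack=5)
Line 4: ['compound'] (min_width=8, slack=3)
Line 5: ['distance'] (min_width=8, slack=3)
Line 6: ['fox', 'cheese'] (min_width=10, slack=1)
Line 7: ['are', 'evening'] (min_width=11, slack=0)
Line 8: ['leaf', 'or'] (min_width=7, slack=4)
Line 9: ['python', 'cold'] (min_width=11, slack=0)
Line 10: ['quickly', 'low'] (min_width=11, slack=0)
Line 11: ['in'] (min_width=2, slack=9)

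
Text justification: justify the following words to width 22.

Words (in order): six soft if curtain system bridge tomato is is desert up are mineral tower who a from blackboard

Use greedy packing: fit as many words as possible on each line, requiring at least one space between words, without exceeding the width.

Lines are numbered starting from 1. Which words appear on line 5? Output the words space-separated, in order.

Answer: from blackboard

Derivation:
Line 1: ['six', 'soft', 'if', 'curtain'] (min_width=19, slack=3)
Line 2: ['system', 'bridge', 'tomato'] (min_width=20, slack=2)
Line 3: ['is', 'is', 'desert', 'up', 'are'] (min_width=19, slack=3)
Line 4: ['mineral', 'tower', 'who', 'a'] (min_width=19, slack=3)
Line 5: ['from', 'blackboard'] (min_width=15, slack=7)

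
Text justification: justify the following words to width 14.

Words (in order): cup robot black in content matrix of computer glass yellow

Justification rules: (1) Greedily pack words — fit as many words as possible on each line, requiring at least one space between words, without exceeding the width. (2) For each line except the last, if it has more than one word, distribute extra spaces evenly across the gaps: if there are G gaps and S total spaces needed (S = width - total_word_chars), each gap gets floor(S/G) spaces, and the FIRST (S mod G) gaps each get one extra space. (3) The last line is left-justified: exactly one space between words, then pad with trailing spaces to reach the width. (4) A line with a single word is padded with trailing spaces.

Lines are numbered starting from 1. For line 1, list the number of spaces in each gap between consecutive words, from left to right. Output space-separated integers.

Answer: 6

Derivation:
Line 1: ['cup', 'robot'] (min_width=9, slack=5)
Line 2: ['black', 'in'] (min_width=8, slack=6)
Line 3: ['content', 'matrix'] (min_width=14, slack=0)
Line 4: ['of', 'computer'] (min_width=11, slack=3)
Line 5: ['glass', 'yellow'] (min_width=12, slack=2)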